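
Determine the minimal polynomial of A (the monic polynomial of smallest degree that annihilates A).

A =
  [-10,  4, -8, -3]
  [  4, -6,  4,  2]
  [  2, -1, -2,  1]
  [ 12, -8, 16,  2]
x^2 + 8*x + 16

The characteristic polynomial is χ_A(x) = (x + 4)^4, so the eigenvalues are known. The minimal polynomial is
  m_A(x) = Π_λ (x − λ)^{k_λ}
where k_λ is the size of the *largest* Jordan block for λ (equivalently, the smallest k with (A − λI)^k v = 0 for every generalised eigenvector v of λ).

  λ = -4: largest Jordan block has size 2, contributing (x + 4)^2

So m_A(x) = (x + 4)^2 = x^2 + 8*x + 16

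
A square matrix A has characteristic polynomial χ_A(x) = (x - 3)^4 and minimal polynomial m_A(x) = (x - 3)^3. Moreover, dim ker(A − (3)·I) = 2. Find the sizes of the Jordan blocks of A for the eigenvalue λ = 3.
Block sizes for λ = 3: [3, 1]

Step 1 — from the characteristic polynomial, algebraic multiplicity of λ = 3 is 4. From dim ker(A − (3)·I) = 2, there are exactly 2 Jordan blocks for λ = 3.
Step 2 — from the minimal polynomial, the factor (x − 3)^3 tells us the largest block for λ = 3 has size 3.
Step 3 — with total size 4, 2 blocks, and largest block 3, the block sizes (in nonincreasing order) are [3, 1].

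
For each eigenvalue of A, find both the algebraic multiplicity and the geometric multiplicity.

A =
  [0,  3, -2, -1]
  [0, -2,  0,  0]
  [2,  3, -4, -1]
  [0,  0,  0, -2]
λ = -2: alg = 4, geom = 3

Step 1 — factor the characteristic polynomial to read off the algebraic multiplicities:
  χ_A(x) = (x + 2)^4

Step 2 — compute geometric multiplicities via the rank-nullity identity g(λ) = n − rank(A − λI):
  rank(A − (-2)·I) = 1, so dim ker(A − (-2)·I) = n − 1 = 3

Summary:
  λ = -2: algebraic multiplicity = 4, geometric multiplicity = 3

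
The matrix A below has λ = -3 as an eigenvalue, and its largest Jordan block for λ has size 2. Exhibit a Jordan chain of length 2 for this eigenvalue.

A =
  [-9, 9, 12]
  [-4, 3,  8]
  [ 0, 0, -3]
A Jordan chain for λ = -3 of length 2:
v_1 = (-6, -4, 0)ᵀ
v_2 = (1, 0, 0)ᵀ

Let N = A − (-3)·I. We want v_2 with N^2 v_2 = 0 but N^1 v_2 ≠ 0; then v_{j-1} := N · v_j for j = 2, …, 2.

Pick v_2 = (1, 0, 0)ᵀ.
Then v_1 = N · v_2 = (-6, -4, 0)ᵀ.

Sanity check: (A − (-3)·I) v_1 = (0, 0, 0)ᵀ = 0. ✓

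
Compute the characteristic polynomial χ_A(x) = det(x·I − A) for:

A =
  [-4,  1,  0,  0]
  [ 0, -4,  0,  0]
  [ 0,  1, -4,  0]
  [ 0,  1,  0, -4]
x^4 + 16*x^3 + 96*x^2 + 256*x + 256

Expanding det(x·I − A) (e.g. by cofactor expansion or by noting that A is similar to its Jordan form J, which has the same characteristic polynomial as A) gives
  χ_A(x) = x^4 + 16*x^3 + 96*x^2 + 256*x + 256
which factors as (x + 4)^4. The eigenvalues (with algebraic multiplicities) are λ = -4 with multiplicity 4.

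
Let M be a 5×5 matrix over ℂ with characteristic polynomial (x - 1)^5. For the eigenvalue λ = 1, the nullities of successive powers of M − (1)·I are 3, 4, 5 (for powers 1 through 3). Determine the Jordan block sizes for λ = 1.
Block sizes for λ = 1: [3, 1, 1]

From the dimensions of kernels of powers, the number of Jordan blocks of size at least j is d_j − d_{j−1} where d_j = dim ker(N^j) (with d_0 = 0). Computing the differences gives [3, 1, 1].
The number of blocks of size exactly k is (#blocks of size ≥ k) − (#blocks of size ≥ k + 1), so the partition is: 2 block(s) of size 1, 1 block(s) of size 3.
In nonincreasing order the block sizes are [3, 1, 1].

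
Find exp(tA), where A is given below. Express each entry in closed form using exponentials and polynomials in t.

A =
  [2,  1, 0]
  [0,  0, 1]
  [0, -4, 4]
e^{tA} =
  [exp(2*t), -t^2*exp(2*t) + t*exp(2*t), t^2*exp(2*t)/2]
  [0, -2*t*exp(2*t) + exp(2*t), t*exp(2*t)]
  [0, -4*t*exp(2*t), 2*t*exp(2*t) + exp(2*t)]

Strategy: write A = P · J · P⁻¹ where J is a Jordan canonical form, so e^{tA} = P · e^{tJ} · P⁻¹, and e^{tJ} can be computed block-by-block.

A has Jordan form
J =
  [2, 1, 0]
  [0, 2, 1]
  [0, 0, 2]
(up to reordering of blocks).

Per-block formulas:
  For a 3×3 Jordan block J_3(2): exp(t · J_3(2)) = e^(2t)·(I + t·N + (t^2/2)·N^2), where N is the 3×3 nilpotent shift.

After assembling e^{tJ} and conjugating by P, we get:

e^{tA} =
  [exp(2*t), -t^2*exp(2*t) + t*exp(2*t), t^2*exp(2*t)/2]
  [0, -2*t*exp(2*t) + exp(2*t), t*exp(2*t)]
  [0, -4*t*exp(2*t), 2*t*exp(2*t) + exp(2*t)]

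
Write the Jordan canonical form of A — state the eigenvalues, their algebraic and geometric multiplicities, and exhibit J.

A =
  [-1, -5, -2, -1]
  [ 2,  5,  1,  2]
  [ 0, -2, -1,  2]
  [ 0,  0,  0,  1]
J_3(1) ⊕ J_1(1)

The characteristic polynomial is
  det(x·I − A) = x^4 - 4*x^3 + 6*x^2 - 4*x + 1 = (x - 1)^4

Eigenvalues and multiplicities (the geometric multiplicity of λ is n − rank(A − λI), which equals the number of Jordan blocks for λ):
  λ = 1: algebraic multiplicity = 4, geometric multiplicity = 2

Determining the block sizes for each eigenvalue:
  λ = 1: with am = 4 and gm = 2, the partition is not yet determined (e.g. several partitions of 4 into 2 parts exist). Let N = A − (1)·I. Computing rank(N^1) = 2, rank(N^2) = 1, rank(N^3) = 0; the number of blocks of size ≥ j is rank(N^{j−1}) − rank(N^j), giving [2, 1, 1]. So we have 1 block(s) of size 3, 1 block(s) of size 1 → block sizes [3, 1]

Assembling the blocks gives a Jordan form
J =
  [1, 1, 0, 0]
  [0, 1, 1, 0]
  [0, 0, 1, 0]
  [0, 0, 0, 1]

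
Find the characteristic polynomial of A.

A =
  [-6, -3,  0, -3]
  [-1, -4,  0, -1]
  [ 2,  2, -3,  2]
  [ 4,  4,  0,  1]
x^4 + 12*x^3 + 54*x^2 + 108*x + 81

Expanding det(x·I − A) (e.g. by cofactor expansion or by noting that A is similar to its Jordan form J, which has the same characteristic polynomial as A) gives
  χ_A(x) = x^4 + 12*x^3 + 54*x^2 + 108*x + 81
which factors as (x + 3)^4. The eigenvalues (with algebraic multiplicities) are λ = -3 with multiplicity 4.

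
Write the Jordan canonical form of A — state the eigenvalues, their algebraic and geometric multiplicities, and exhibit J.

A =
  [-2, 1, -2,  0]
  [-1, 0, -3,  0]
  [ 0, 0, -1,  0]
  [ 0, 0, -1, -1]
J_3(-1) ⊕ J_1(-1)

The characteristic polynomial is
  det(x·I − A) = x^4 + 4*x^3 + 6*x^2 + 4*x + 1 = (x + 1)^4

Eigenvalues and multiplicities (the geometric multiplicity of λ is n − rank(A − λI), which equals the number of Jordan blocks for λ):
  λ = -1: algebraic multiplicity = 4, geometric multiplicity = 2

Determining the block sizes for each eigenvalue:
  λ = -1: with am = 4 and gm = 2, the partition is not yet determined (e.g. several partitions of 4 into 2 parts exist). Let N = A − (-1)·I. Computing rank(N^1) = 2, rank(N^2) = 1, rank(N^3) = 0; the number of blocks of size ≥ j is rank(N^{j−1}) − rank(N^j), giving [2, 1, 1]. So we have 1 block(s) of size 3, 1 block(s) of size 1 → block sizes [3, 1]

Assembling the blocks gives a Jordan form
J =
  [-1,  1,  0,  0]
  [ 0, -1,  1,  0]
  [ 0,  0, -1,  0]
  [ 0,  0,  0, -1]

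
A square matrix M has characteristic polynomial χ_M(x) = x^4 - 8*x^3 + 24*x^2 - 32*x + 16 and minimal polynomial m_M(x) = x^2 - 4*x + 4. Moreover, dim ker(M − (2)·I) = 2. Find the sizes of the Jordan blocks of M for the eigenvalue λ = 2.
Block sizes for λ = 2: [2, 2]

Step 1 — from the characteristic polynomial, algebraic multiplicity of λ = 2 is 4. From dim ker(M − (2)·I) = 2, there are exactly 2 Jordan blocks for λ = 2.
Step 2 — from the minimal polynomial, the factor (x − 2)^2 tells us the largest block for λ = 2 has size 2.
Step 3 — with total size 4, 2 blocks, and largest block 2, the block sizes (in nonincreasing order) are [2, 2].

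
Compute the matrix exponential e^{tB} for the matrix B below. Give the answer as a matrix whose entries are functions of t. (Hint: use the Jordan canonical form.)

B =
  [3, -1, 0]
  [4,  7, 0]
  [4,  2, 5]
e^{tB} =
  [-2*t*exp(5*t) + exp(5*t), -t*exp(5*t), 0]
  [4*t*exp(5*t), 2*t*exp(5*t) + exp(5*t), 0]
  [4*t*exp(5*t), 2*t*exp(5*t), exp(5*t)]

Strategy: write B = P · J · P⁻¹ where J is a Jordan canonical form, so e^{tB} = P · e^{tJ} · P⁻¹, and e^{tJ} can be computed block-by-block.

B has Jordan form
J =
  [5, 1, 0]
  [0, 5, 0]
  [0, 0, 5]
(up to reordering of blocks).

Per-block formulas:
  For a 2×2 Jordan block J_2(5): exp(t · J_2(5)) = e^(5t)·(I + t·N), where N is the 2×2 nilpotent shift.
  For a 1×1 block at λ = 5: exp(t · [5]) = [e^(5t)].

After assembling e^{tJ} and conjugating by P, we get:

e^{tB} =
  [-2*t*exp(5*t) + exp(5*t), -t*exp(5*t), 0]
  [4*t*exp(5*t), 2*t*exp(5*t) + exp(5*t), 0]
  [4*t*exp(5*t), 2*t*exp(5*t), exp(5*t)]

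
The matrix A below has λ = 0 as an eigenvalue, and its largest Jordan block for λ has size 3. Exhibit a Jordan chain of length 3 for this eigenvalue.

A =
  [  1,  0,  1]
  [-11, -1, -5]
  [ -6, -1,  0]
A Jordan chain for λ = 0 of length 3:
v_1 = (-5, 30, 5)ᵀ
v_2 = (1, -11, -6)ᵀ
v_3 = (1, 0, 0)ᵀ

Let N = A − (0)·I. We want v_3 with N^3 v_3 = 0 but N^2 v_3 ≠ 0; then v_{j-1} := N · v_j for j = 3, …, 2.

Pick v_3 = (1, 0, 0)ᵀ.
Then v_2 = N · v_3 = (1, -11, -6)ᵀ.
Then v_1 = N · v_2 = (-5, 30, 5)ᵀ.

Sanity check: (A − (0)·I) v_1 = (0, 0, 0)ᵀ = 0. ✓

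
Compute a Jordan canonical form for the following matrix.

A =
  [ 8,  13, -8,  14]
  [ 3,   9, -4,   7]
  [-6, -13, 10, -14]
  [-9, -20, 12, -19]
J_3(2) ⊕ J_1(2)

The characteristic polynomial is
  det(x·I − A) = x^4 - 8*x^3 + 24*x^2 - 32*x + 16 = (x - 2)^4

Eigenvalues and multiplicities (the geometric multiplicity of λ is n − rank(A − λI), which equals the number of Jordan blocks for λ):
  λ = 2: algebraic multiplicity = 4, geometric multiplicity = 2

Determining the block sizes for each eigenvalue:
  λ = 2: with am = 4 and gm = 2, the partition is not yet determined (e.g. several partitions of 4 into 2 parts exist). Let N = A − (2)·I. Computing rank(N^1) = 2, rank(N^2) = 1, rank(N^3) = 0; the number of blocks of size ≥ j is rank(N^{j−1}) − rank(N^j), giving [2, 1, 1]. So we have 1 block(s) of size 3, 1 block(s) of size 1 → block sizes [3, 1]

Assembling the blocks gives a Jordan form
J =
  [2, 1, 0, 0]
  [0, 2, 1, 0]
  [0, 0, 2, 0]
  [0, 0, 0, 2]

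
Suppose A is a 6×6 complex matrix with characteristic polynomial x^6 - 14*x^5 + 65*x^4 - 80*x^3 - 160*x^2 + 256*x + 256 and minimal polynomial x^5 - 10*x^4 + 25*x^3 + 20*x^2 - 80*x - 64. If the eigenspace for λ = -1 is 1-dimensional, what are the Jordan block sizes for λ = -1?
Block sizes for λ = -1: [2]

Step 1 — from the characteristic polynomial, algebraic multiplicity of λ = -1 is 2. From dim ker(A − (-1)·I) = 1, there are exactly 1 Jordan blocks for λ = -1.
Step 2 — from the minimal polynomial, the factor (x + 1)^2 tells us the largest block for λ = -1 has size 2.
Step 3 — with total size 2, 1 blocks, and largest block 2, the block sizes (in nonincreasing order) are [2].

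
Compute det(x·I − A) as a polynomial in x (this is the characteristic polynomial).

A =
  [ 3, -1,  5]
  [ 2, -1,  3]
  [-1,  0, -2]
x^3

Expanding det(x·I − A) (e.g. by cofactor expansion or by noting that A is similar to its Jordan form J, which has the same characteristic polynomial as A) gives
  χ_A(x) = x^3
which factors as x^3. The eigenvalues (with algebraic multiplicities) are λ = 0 with multiplicity 3.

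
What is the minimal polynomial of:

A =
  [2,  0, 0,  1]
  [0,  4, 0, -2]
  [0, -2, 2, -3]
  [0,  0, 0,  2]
x^3 - 8*x^2 + 20*x - 16

The characteristic polynomial is χ_A(x) = (x - 4)*(x - 2)^3, so the eigenvalues are known. The minimal polynomial is
  m_A(x) = Π_λ (x − λ)^{k_λ}
where k_λ is the size of the *largest* Jordan block for λ (equivalently, the smallest k with (A − λI)^k v = 0 for every generalised eigenvector v of λ).

  λ = 2: largest Jordan block has size 2, contributing (x − 2)^2
  λ = 4: largest Jordan block has size 1, contributing (x − 4)

So m_A(x) = (x - 4)*(x - 2)^2 = x^3 - 8*x^2 + 20*x - 16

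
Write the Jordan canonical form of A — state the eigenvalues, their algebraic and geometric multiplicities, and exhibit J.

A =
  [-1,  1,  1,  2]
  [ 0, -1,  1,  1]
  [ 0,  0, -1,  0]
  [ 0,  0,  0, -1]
J_3(-1) ⊕ J_1(-1)

The characteristic polynomial is
  det(x·I − A) = x^4 + 4*x^3 + 6*x^2 + 4*x + 1 = (x + 1)^4

Eigenvalues and multiplicities (the geometric multiplicity of λ is n − rank(A − λI), which equals the number of Jordan blocks for λ):
  λ = -1: algebraic multiplicity = 4, geometric multiplicity = 2

Determining the block sizes for each eigenvalue:
  λ = -1: with am = 4 and gm = 2, the partition is not yet determined (e.g. several partitions of 4 into 2 parts exist). Let N = A − (-1)·I. Computing rank(N^1) = 2, rank(N^2) = 1, rank(N^3) = 0; the number of blocks of size ≥ j is rank(N^{j−1}) − rank(N^j), giving [2, 1, 1]. So we have 1 block(s) of size 3, 1 block(s) of size 1 → block sizes [3, 1]

Assembling the blocks gives a Jordan form
J =
  [-1,  1,  0,  0]
  [ 0, -1,  1,  0]
  [ 0,  0, -1,  0]
  [ 0,  0,  0, -1]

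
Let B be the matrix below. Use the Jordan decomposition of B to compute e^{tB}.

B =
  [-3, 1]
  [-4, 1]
e^{tB} =
  [-2*t*exp(-t) + exp(-t), t*exp(-t)]
  [-4*t*exp(-t), 2*t*exp(-t) + exp(-t)]

Strategy: write B = P · J · P⁻¹ where J is a Jordan canonical form, so e^{tB} = P · e^{tJ} · P⁻¹, and e^{tJ} can be computed block-by-block.

B has Jordan form
J =
  [-1,  1]
  [ 0, -1]
(up to reordering of blocks).

Per-block formulas:
  For a 2×2 Jordan block J_2(-1): exp(t · J_2(-1)) = e^(-1t)·(I + t·N), where N is the 2×2 nilpotent shift.

After assembling e^{tJ} and conjugating by P, we get:

e^{tB} =
  [-2*t*exp(-t) + exp(-t), t*exp(-t)]
  [-4*t*exp(-t), 2*t*exp(-t) + exp(-t)]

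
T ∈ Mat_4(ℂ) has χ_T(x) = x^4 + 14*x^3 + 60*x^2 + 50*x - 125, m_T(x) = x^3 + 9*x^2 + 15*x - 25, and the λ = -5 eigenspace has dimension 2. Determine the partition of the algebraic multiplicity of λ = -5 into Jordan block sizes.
Block sizes for λ = -5: [2, 1]

Step 1 — from the characteristic polynomial, algebraic multiplicity of λ = -5 is 3. From dim ker(T − (-5)·I) = 2, there are exactly 2 Jordan blocks for λ = -5.
Step 2 — from the minimal polynomial, the factor (x + 5)^2 tells us the largest block for λ = -5 has size 2.
Step 3 — with total size 3, 2 blocks, and largest block 2, the block sizes (in nonincreasing order) are [2, 1].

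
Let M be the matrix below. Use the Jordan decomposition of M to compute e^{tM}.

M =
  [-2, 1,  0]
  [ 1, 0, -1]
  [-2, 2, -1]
e^{tM} =
  [t^2*exp(-t) - t*exp(-t) + exp(-t), t*exp(-t), -t^2*exp(-t)/2]
  [t^2*exp(-t) + t*exp(-t), t*exp(-t) + exp(-t), -t^2*exp(-t)/2 - t*exp(-t)]
  [2*t^2*exp(-t) - 2*t*exp(-t), 2*t*exp(-t), -t^2*exp(-t) + exp(-t)]

Strategy: write M = P · J · P⁻¹ where J is a Jordan canonical form, so e^{tM} = P · e^{tJ} · P⁻¹, and e^{tJ} can be computed block-by-block.

M has Jordan form
J =
  [-1,  1,  0]
  [ 0, -1,  1]
  [ 0,  0, -1]
(up to reordering of blocks).

Per-block formulas:
  For a 3×3 Jordan block J_3(-1): exp(t · J_3(-1)) = e^(-1t)·(I + t·N + (t^2/2)·N^2), where N is the 3×3 nilpotent shift.

After assembling e^{tJ} and conjugating by P, we get:

e^{tM} =
  [t^2*exp(-t) - t*exp(-t) + exp(-t), t*exp(-t), -t^2*exp(-t)/2]
  [t^2*exp(-t) + t*exp(-t), t*exp(-t) + exp(-t), -t^2*exp(-t)/2 - t*exp(-t)]
  [2*t^2*exp(-t) - 2*t*exp(-t), 2*t*exp(-t), -t^2*exp(-t) + exp(-t)]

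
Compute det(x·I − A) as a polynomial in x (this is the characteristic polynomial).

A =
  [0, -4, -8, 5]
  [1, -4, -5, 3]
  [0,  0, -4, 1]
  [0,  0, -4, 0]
x^4 + 8*x^3 + 24*x^2 + 32*x + 16

Expanding det(x·I − A) (e.g. by cofactor expansion or by noting that A is similar to its Jordan form J, which has the same characteristic polynomial as A) gives
  χ_A(x) = x^4 + 8*x^3 + 24*x^2 + 32*x + 16
which factors as (x + 2)^4. The eigenvalues (with algebraic multiplicities) are λ = -2 with multiplicity 4.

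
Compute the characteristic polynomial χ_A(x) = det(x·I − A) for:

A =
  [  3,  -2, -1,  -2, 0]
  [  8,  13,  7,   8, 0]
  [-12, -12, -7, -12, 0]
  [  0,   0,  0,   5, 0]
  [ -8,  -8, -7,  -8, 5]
x^5 - 19*x^4 + 130*x^3 - 350*x^2 + 125*x + 625

Expanding det(x·I − A) (e.g. by cofactor expansion or by noting that A is similar to its Jordan form J, which has the same characteristic polynomial as A) gives
  χ_A(x) = x^5 - 19*x^4 + 130*x^3 - 350*x^2 + 125*x + 625
which factors as (x - 5)^4*(x + 1). The eigenvalues (with algebraic multiplicities) are λ = -1 with multiplicity 1, λ = 5 with multiplicity 4.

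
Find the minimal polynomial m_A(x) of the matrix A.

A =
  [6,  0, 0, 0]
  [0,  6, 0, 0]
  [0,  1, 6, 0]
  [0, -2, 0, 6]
x^2 - 12*x + 36

The characteristic polynomial is χ_A(x) = (x - 6)^4, so the eigenvalues are known. The minimal polynomial is
  m_A(x) = Π_λ (x − λ)^{k_λ}
where k_λ is the size of the *largest* Jordan block for λ (equivalently, the smallest k with (A − λI)^k v = 0 for every generalised eigenvector v of λ).

  λ = 6: largest Jordan block has size 2, contributing (x − 6)^2

So m_A(x) = (x - 6)^2 = x^2 - 12*x + 36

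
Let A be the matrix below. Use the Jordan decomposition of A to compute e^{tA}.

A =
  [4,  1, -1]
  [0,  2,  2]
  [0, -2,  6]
e^{tA} =
  [exp(4*t), t*exp(4*t), -t*exp(4*t)]
  [0, -2*t*exp(4*t) + exp(4*t), 2*t*exp(4*t)]
  [0, -2*t*exp(4*t), 2*t*exp(4*t) + exp(4*t)]

Strategy: write A = P · J · P⁻¹ where J is a Jordan canonical form, so e^{tA} = P · e^{tJ} · P⁻¹, and e^{tJ} can be computed block-by-block.

A has Jordan form
J =
  [4, 1, 0]
  [0, 4, 0]
  [0, 0, 4]
(up to reordering of blocks).

Per-block formulas:
  For a 2×2 Jordan block J_2(4): exp(t · J_2(4)) = e^(4t)·(I + t·N), where N is the 2×2 nilpotent shift.
  For a 1×1 block at λ = 4: exp(t · [4]) = [e^(4t)].

After assembling e^{tJ} and conjugating by P, we get:

e^{tA} =
  [exp(4*t), t*exp(4*t), -t*exp(4*t)]
  [0, -2*t*exp(4*t) + exp(4*t), 2*t*exp(4*t)]
  [0, -2*t*exp(4*t), 2*t*exp(4*t) + exp(4*t)]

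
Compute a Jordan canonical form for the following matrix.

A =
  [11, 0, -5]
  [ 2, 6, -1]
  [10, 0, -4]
J_1(1) ⊕ J_2(6)

The characteristic polynomial is
  det(x·I − A) = x^3 - 13*x^2 + 48*x - 36 = (x - 6)^2*(x - 1)

Eigenvalues and multiplicities (the geometric multiplicity of λ is n − rank(A − λI), which equals the number of Jordan blocks for λ):
  λ = 1: algebraic multiplicity = 1, geometric multiplicity = 1
  λ = 6: algebraic multiplicity = 2, geometric multiplicity = 1

Determining the block sizes for each eigenvalue:
  λ = 1: one block (gm = 1), so the single block has size am = 1 → block sizes [1]
  λ = 6: one block (gm = 1), so the single block has size am = 2 → block sizes [2]

Assembling the blocks gives a Jordan form
J =
  [1, 0, 0]
  [0, 6, 1]
  [0, 0, 6]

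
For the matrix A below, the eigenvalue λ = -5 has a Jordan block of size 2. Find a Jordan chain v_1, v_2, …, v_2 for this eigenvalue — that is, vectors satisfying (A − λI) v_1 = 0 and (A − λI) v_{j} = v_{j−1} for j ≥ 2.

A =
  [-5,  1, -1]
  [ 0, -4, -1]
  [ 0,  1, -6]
A Jordan chain for λ = -5 of length 2:
v_1 = (1, 1, 1)ᵀ
v_2 = (0, 1, 0)ᵀ

Let N = A − (-5)·I. We want v_2 with N^2 v_2 = 0 but N^1 v_2 ≠ 0; then v_{j-1} := N · v_j for j = 2, …, 2.

Pick v_2 = (0, 1, 0)ᵀ.
Then v_1 = N · v_2 = (1, 1, 1)ᵀ.

Sanity check: (A − (-5)·I) v_1 = (0, 0, 0)ᵀ = 0. ✓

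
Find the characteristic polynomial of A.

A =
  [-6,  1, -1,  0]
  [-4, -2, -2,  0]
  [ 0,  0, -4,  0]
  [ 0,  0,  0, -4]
x^4 + 16*x^3 + 96*x^2 + 256*x + 256

Expanding det(x·I − A) (e.g. by cofactor expansion or by noting that A is similar to its Jordan form J, which has the same characteristic polynomial as A) gives
  χ_A(x) = x^4 + 16*x^3 + 96*x^2 + 256*x + 256
which factors as (x + 4)^4. The eigenvalues (with algebraic multiplicities) are λ = -4 with multiplicity 4.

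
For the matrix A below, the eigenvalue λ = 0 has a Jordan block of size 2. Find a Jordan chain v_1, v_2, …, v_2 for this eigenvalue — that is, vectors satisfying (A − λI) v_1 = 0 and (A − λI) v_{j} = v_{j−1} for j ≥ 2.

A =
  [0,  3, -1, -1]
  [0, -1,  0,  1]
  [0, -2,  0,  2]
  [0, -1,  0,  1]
A Jordan chain for λ = 0 of length 2:
v_1 = (3, -1, -2, -1)ᵀ
v_2 = (0, 1, 0, 0)ᵀ

Let N = A − (0)·I. We want v_2 with N^2 v_2 = 0 but N^1 v_2 ≠ 0; then v_{j-1} := N · v_j for j = 2, …, 2.

Pick v_2 = (0, 1, 0, 0)ᵀ.
Then v_1 = N · v_2 = (3, -1, -2, -1)ᵀ.

Sanity check: (A − (0)·I) v_1 = (0, 0, 0, 0)ᵀ = 0. ✓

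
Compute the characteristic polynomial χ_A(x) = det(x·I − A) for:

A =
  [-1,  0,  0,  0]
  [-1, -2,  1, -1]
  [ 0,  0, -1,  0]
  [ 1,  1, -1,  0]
x^4 + 4*x^3 + 6*x^2 + 4*x + 1

Expanding det(x·I − A) (e.g. by cofactor expansion or by noting that A is similar to its Jordan form J, which has the same characteristic polynomial as A) gives
  χ_A(x) = x^4 + 4*x^3 + 6*x^2 + 4*x + 1
which factors as (x + 1)^4. The eigenvalues (with algebraic multiplicities) are λ = -1 with multiplicity 4.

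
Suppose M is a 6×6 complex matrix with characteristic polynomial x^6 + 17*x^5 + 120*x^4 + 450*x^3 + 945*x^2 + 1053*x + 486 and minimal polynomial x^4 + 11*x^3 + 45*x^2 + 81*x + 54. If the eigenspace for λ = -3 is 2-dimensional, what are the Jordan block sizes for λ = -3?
Block sizes for λ = -3: [3, 2]

Step 1 — from the characteristic polynomial, algebraic multiplicity of λ = -3 is 5. From dim ker(M − (-3)·I) = 2, there are exactly 2 Jordan blocks for λ = -3.
Step 2 — from the minimal polynomial, the factor (x + 3)^3 tells us the largest block for λ = -3 has size 3.
Step 3 — with total size 5, 2 blocks, and largest block 3, the block sizes (in nonincreasing order) are [3, 2].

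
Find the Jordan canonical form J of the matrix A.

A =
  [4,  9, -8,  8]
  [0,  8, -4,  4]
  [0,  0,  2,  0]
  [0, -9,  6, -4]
J_2(2) ⊕ J_1(2) ⊕ J_1(4)

The characteristic polynomial is
  det(x·I − A) = x^4 - 10*x^3 + 36*x^2 - 56*x + 32 = (x - 4)*(x - 2)^3

Eigenvalues and multiplicities (the geometric multiplicity of λ is n − rank(A − λI), which equals the number of Jordan blocks for λ):
  λ = 2: algebraic multiplicity = 3, geometric multiplicity = 2
  λ = 4: algebraic multiplicity = 1, geometric multiplicity = 1

Determining the block sizes for each eigenvalue:
  λ = 2: 2 blocks summing to 3 forces exactly one block of size 2 and the rest size 1 → block sizes [2, 1]
  λ = 4: one block (gm = 1), so the single block has size am = 1 → block sizes [1]

Assembling the blocks gives a Jordan form
J =
  [2, 1, 0, 0]
  [0, 2, 0, 0]
  [0, 0, 2, 0]
  [0, 0, 0, 4]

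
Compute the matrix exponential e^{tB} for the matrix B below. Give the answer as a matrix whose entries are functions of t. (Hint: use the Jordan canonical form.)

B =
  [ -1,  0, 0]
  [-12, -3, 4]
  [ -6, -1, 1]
e^{tB} =
  [exp(-t), 0, 0]
  [-12*t*exp(-t), -2*t*exp(-t) + exp(-t), 4*t*exp(-t)]
  [-6*t*exp(-t), -t*exp(-t), 2*t*exp(-t) + exp(-t)]

Strategy: write B = P · J · P⁻¹ where J is a Jordan canonical form, so e^{tB} = P · e^{tJ} · P⁻¹, and e^{tJ} can be computed block-by-block.

B has Jordan form
J =
  [-1,  1,  0]
  [ 0, -1,  0]
  [ 0,  0, -1]
(up to reordering of blocks).

Per-block formulas:
  For a 2×2 Jordan block J_2(-1): exp(t · J_2(-1)) = e^(-1t)·(I + t·N), where N is the 2×2 nilpotent shift.
  For a 1×1 block at λ = -1: exp(t · [-1]) = [e^(-1t)].

After assembling e^{tJ} and conjugating by P, we get:

e^{tB} =
  [exp(-t), 0, 0]
  [-12*t*exp(-t), -2*t*exp(-t) + exp(-t), 4*t*exp(-t)]
  [-6*t*exp(-t), -t*exp(-t), 2*t*exp(-t) + exp(-t)]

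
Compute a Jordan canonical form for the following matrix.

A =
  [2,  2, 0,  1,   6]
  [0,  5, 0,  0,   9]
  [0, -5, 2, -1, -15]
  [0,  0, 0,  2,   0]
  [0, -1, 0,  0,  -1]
J_2(2) ⊕ J_2(2) ⊕ J_1(2)

The characteristic polynomial is
  det(x·I − A) = x^5 - 10*x^4 + 40*x^3 - 80*x^2 + 80*x - 32 = (x - 2)^5

Eigenvalues and multiplicities (the geometric multiplicity of λ is n − rank(A − λI), which equals the number of Jordan blocks for λ):
  λ = 2: algebraic multiplicity = 5, geometric multiplicity = 3

Determining the block sizes for each eigenvalue:
  λ = 2: with am = 5 and gm = 3, the partition is not yet determined (e.g. several partitions of 5 into 3 parts exist). Let N = A − (2)·I. Computing rank(N^1) = 2, rank(N^2) = 0; the number of blocks of size ≥ j is rank(N^{j−1}) − rank(N^j), giving [3, 2]. So we have 2 block(s) of size 2, 1 block(s) of size 1 → block sizes [2, 2, 1]

Assembling the blocks gives a Jordan form
J =
  [2, 1, 0, 0, 0]
  [0, 2, 0, 0, 0]
  [0, 0, 2, 1, 0]
  [0, 0, 0, 2, 0]
  [0, 0, 0, 0, 2]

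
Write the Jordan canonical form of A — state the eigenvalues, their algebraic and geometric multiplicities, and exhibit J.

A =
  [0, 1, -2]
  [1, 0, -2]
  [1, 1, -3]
J_2(-1) ⊕ J_1(-1)

The characteristic polynomial is
  det(x·I − A) = x^3 + 3*x^2 + 3*x + 1 = (x + 1)^3

Eigenvalues and multiplicities (the geometric multiplicity of λ is n − rank(A − λI), which equals the number of Jordan blocks for λ):
  λ = -1: algebraic multiplicity = 3, geometric multiplicity = 2

Determining the block sizes for each eigenvalue:
  λ = -1: 2 blocks summing to 3 forces exactly one block of size 2 and the rest size 1 → block sizes [2, 1]

Assembling the blocks gives a Jordan form
J =
  [-1,  1,  0]
  [ 0, -1,  0]
  [ 0,  0, -1]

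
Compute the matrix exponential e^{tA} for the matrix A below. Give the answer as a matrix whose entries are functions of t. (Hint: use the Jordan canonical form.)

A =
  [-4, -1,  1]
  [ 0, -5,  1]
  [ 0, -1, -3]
e^{tA} =
  [exp(-4*t), -t*exp(-4*t), t*exp(-4*t)]
  [0, -t*exp(-4*t) + exp(-4*t), t*exp(-4*t)]
  [0, -t*exp(-4*t), t*exp(-4*t) + exp(-4*t)]

Strategy: write A = P · J · P⁻¹ where J is a Jordan canonical form, so e^{tA} = P · e^{tJ} · P⁻¹, and e^{tJ} can be computed block-by-block.

A has Jordan form
J =
  [-4,  1,  0]
  [ 0, -4,  0]
  [ 0,  0, -4]
(up to reordering of blocks).

Per-block formulas:
  For a 2×2 Jordan block J_2(-4): exp(t · J_2(-4)) = e^(-4t)·(I + t·N), where N is the 2×2 nilpotent shift.
  For a 1×1 block at λ = -4: exp(t · [-4]) = [e^(-4t)].

After assembling e^{tJ} and conjugating by P, we get:

e^{tA} =
  [exp(-4*t), -t*exp(-4*t), t*exp(-4*t)]
  [0, -t*exp(-4*t) + exp(-4*t), t*exp(-4*t)]
  [0, -t*exp(-4*t), t*exp(-4*t) + exp(-4*t)]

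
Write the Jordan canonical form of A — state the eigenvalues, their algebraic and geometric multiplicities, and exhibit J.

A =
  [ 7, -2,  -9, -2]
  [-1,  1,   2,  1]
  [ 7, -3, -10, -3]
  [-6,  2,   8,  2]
J_3(0) ⊕ J_1(0)

The characteristic polynomial is
  det(x·I − A) = x^4

Eigenvalues and multiplicities (the geometric multiplicity of λ is n − rank(A − λI), which equals the number of Jordan blocks for λ):
  λ = 0: algebraic multiplicity = 4, geometric multiplicity = 2

Determining the block sizes for each eigenvalue:
  λ = 0: with am = 4 and gm = 2, the partition is not yet determined (e.g. several partitions of 4 into 2 parts exist). Let N = A − (0)·I. Computing rank(N^1) = 2, rank(N^2) = 1, rank(N^3) = 0; the number of blocks of size ≥ j is rank(N^{j−1}) − rank(N^j), giving [2, 1, 1]. So we have 1 block(s) of size 3, 1 block(s) of size 1 → block sizes [3, 1]

Assembling the blocks gives a Jordan form
J =
  [0, 1, 0, 0]
  [0, 0, 1, 0]
  [0, 0, 0, 0]
  [0, 0, 0, 0]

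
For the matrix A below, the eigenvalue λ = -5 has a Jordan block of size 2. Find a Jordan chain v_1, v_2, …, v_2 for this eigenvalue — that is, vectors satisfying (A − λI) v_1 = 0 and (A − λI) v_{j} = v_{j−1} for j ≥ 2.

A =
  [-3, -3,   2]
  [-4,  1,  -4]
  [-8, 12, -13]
A Jordan chain for λ = -5 of length 2:
v_1 = (2, -4, -8)ᵀ
v_2 = (1, 0, 0)ᵀ

Let N = A − (-5)·I. We want v_2 with N^2 v_2 = 0 but N^1 v_2 ≠ 0; then v_{j-1} := N · v_j for j = 2, …, 2.

Pick v_2 = (1, 0, 0)ᵀ.
Then v_1 = N · v_2 = (2, -4, -8)ᵀ.

Sanity check: (A − (-5)·I) v_1 = (0, 0, 0)ᵀ = 0. ✓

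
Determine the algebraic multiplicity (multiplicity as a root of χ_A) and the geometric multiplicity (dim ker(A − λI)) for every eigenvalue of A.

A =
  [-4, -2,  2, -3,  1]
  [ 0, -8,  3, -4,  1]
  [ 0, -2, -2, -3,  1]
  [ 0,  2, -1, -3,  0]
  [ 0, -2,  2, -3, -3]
λ = -4: alg = 5, geom = 3

Step 1 — factor the characteristic polynomial to read off the algebraic multiplicities:
  χ_A(x) = (x + 4)^5

Step 2 — compute geometric multiplicities via the rank-nullity identity g(λ) = n − rank(A − λI):
  rank(A − (-4)·I) = 2, so dim ker(A − (-4)·I) = n − 2 = 3

Summary:
  λ = -4: algebraic multiplicity = 5, geometric multiplicity = 3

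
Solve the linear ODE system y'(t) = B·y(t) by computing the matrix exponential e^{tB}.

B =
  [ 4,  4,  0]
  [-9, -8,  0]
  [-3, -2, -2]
e^{tB} =
  [6*t*exp(-2*t) + exp(-2*t), 4*t*exp(-2*t), 0]
  [-9*t*exp(-2*t), -6*t*exp(-2*t) + exp(-2*t), 0]
  [-3*t*exp(-2*t), -2*t*exp(-2*t), exp(-2*t)]

Strategy: write B = P · J · P⁻¹ where J is a Jordan canonical form, so e^{tB} = P · e^{tJ} · P⁻¹, and e^{tJ} can be computed block-by-block.

B has Jordan form
J =
  [-2,  1,  0]
  [ 0, -2,  0]
  [ 0,  0, -2]
(up to reordering of blocks).

Per-block formulas:
  For a 1×1 block at λ = -2: exp(t · [-2]) = [e^(-2t)].
  For a 2×2 Jordan block J_2(-2): exp(t · J_2(-2)) = e^(-2t)·(I + t·N), where N is the 2×2 nilpotent shift.

After assembling e^{tJ} and conjugating by P, we get:

e^{tB} =
  [6*t*exp(-2*t) + exp(-2*t), 4*t*exp(-2*t), 0]
  [-9*t*exp(-2*t), -6*t*exp(-2*t) + exp(-2*t), 0]
  [-3*t*exp(-2*t), -2*t*exp(-2*t), exp(-2*t)]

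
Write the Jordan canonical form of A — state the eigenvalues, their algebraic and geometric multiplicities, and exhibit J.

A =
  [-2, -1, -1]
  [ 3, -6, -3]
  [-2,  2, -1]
J_2(-3) ⊕ J_1(-3)

The characteristic polynomial is
  det(x·I − A) = x^3 + 9*x^2 + 27*x + 27 = (x + 3)^3

Eigenvalues and multiplicities (the geometric multiplicity of λ is n − rank(A − λI), which equals the number of Jordan blocks for λ):
  λ = -3: algebraic multiplicity = 3, geometric multiplicity = 2

Determining the block sizes for each eigenvalue:
  λ = -3: 2 blocks summing to 3 forces exactly one block of size 2 and the rest size 1 → block sizes [2, 1]

Assembling the blocks gives a Jordan form
J =
  [-3,  1,  0]
  [ 0, -3,  0]
  [ 0,  0, -3]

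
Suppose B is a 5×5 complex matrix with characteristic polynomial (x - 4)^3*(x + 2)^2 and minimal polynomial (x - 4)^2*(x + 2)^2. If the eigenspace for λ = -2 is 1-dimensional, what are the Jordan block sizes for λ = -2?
Block sizes for λ = -2: [2]

Step 1 — from the characteristic polynomial, algebraic multiplicity of λ = -2 is 2. From dim ker(B − (-2)·I) = 1, there are exactly 1 Jordan blocks for λ = -2.
Step 2 — from the minimal polynomial, the factor (x + 2)^2 tells us the largest block for λ = -2 has size 2.
Step 3 — with total size 2, 1 blocks, and largest block 2, the block sizes (in nonincreasing order) are [2].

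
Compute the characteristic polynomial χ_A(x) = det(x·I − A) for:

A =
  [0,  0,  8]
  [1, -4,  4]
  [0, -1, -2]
x^3 + 6*x^2 + 12*x + 8

Expanding det(x·I − A) (e.g. by cofactor expansion or by noting that A is similar to its Jordan form J, which has the same characteristic polynomial as A) gives
  χ_A(x) = x^3 + 6*x^2 + 12*x + 8
which factors as (x + 2)^3. The eigenvalues (with algebraic multiplicities) are λ = -2 with multiplicity 3.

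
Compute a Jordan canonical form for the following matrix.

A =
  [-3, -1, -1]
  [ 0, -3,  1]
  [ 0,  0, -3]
J_3(-3)

The characteristic polynomial is
  det(x·I − A) = x^3 + 9*x^2 + 27*x + 27 = (x + 3)^3

Eigenvalues and multiplicities (the geometric multiplicity of λ is n − rank(A − λI), which equals the number of Jordan blocks for λ):
  λ = -3: algebraic multiplicity = 3, geometric multiplicity = 1

Determining the block sizes for each eigenvalue:
  λ = -3: one block (gm = 1), so the single block has size am = 3 → block sizes [3]

Assembling the blocks gives a Jordan form
J =
  [-3,  1,  0]
  [ 0, -3,  1]
  [ 0,  0, -3]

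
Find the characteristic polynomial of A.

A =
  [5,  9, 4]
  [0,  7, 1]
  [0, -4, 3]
x^3 - 15*x^2 + 75*x - 125

Expanding det(x·I − A) (e.g. by cofactor expansion or by noting that A is similar to its Jordan form J, which has the same characteristic polynomial as A) gives
  χ_A(x) = x^3 - 15*x^2 + 75*x - 125
which factors as (x - 5)^3. The eigenvalues (with algebraic multiplicities) are λ = 5 with multiplicity 3.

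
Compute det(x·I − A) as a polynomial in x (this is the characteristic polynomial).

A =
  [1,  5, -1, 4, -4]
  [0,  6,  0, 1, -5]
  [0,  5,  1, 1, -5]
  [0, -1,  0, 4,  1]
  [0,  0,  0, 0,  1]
x^5 - 13*x^4 + 58*x^3 - 106*x^2 + 85*x - 25

Expanding det(x·I − A) (e.g. by cofactor expansion or by noting that A is similar to its Jordan form J, which has the same characteristic polynomial as A) gives
  χ_A(x) = x^5 - 13*x^4 + 58*x^3 - 106*x^2 + 85*x - 25
which factors as (x - 5)^2*(x - 1)^3. The eigenvalues (with algebraic multiplicities) are λ = 1 with multiplicity 3, λ = 5 with multiplicity 2.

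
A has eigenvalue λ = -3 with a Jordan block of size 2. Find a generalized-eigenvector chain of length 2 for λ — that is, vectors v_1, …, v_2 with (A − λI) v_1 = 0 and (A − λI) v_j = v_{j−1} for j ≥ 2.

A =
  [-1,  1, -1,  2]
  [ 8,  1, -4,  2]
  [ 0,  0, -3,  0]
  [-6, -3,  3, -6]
A Jordan chain for λ = -3 of length 2:
v_1 = (-2, 4, 0, 0)ᵀ
v_2 = (1, 0, 0, -2)ᵀ

Let N = A − (-3)·I. We want v_2 with N^2 v_2 = 0 but N^1 v_2 ≠ 0; then v_{j-1} := N · v_j for j = 2, …, 2.

Pick v_2 = (1, 0, 0, -2)ᵀ.
Then v_1 = N · v_2 = (-2, 4, 0, 0)ᵀ.

Sanity check: (A − (-3)·I) v_1 = (0, 0, 0, 0)ᵀ = 0. ✓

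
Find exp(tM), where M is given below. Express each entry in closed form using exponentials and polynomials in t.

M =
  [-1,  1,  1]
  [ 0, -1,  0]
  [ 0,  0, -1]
e^{tM} =
  [exp(-t), t*exp(-t), t*exp(-t)]
  [0, exp(-t), 0]
  [0, 0, exp(-t)]

Strategy: write M = P · J · P⁻¹ where J is a Jordan canonical form, so e^{tM} = P · e^{tJ} · P⁻¹, and e^{tJ} can be computed block-by-block.

M has Jordan form
J =
  [-1,  1,  0]
  [ 0, -1,  0]
  [ 0,  0, -1]
(up to reordering of blocks).

Per-block formulas:
  For a 1×1 block at λ = -1: exp(t · [-1]) = [e^(-1t)].
  For a 2×2 Jordan block J_2(-1): exp(t · J_2(-1)) = e^(-1t)·(I + t·N), where N is the 2×2 nilpotent shift.

After assembling e^{tJ} and conjugating by P, we get:

e^{tM} =
  [exp(-t), t*exp(-t), t*exp(-t)]
  [0, exp(-t), 0]
  [0, 0, exp(-t)]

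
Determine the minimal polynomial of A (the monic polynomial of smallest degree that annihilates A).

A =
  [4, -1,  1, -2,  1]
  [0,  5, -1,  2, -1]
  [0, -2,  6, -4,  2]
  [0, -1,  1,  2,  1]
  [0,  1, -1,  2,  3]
x^2 - 8*x + 16

The characteristic polynomial is χ_A(x) = (x - 4)^5, so the eigenvalues are known. The minimal polynomial is
  m_A(x) = Π_λ (x − λ)^{k_λ}
where k_λ is the size of the *largest* Jordan block for λ (equivalently, the smallest k with (A − λI)^k v = 0 for every generalised eigenvector v of λ).

  λ = 4: largest Jordan block has size 2, contributing (x − 4)^2

So m_A(x) = (x - 4)^2 = x^2 - 8*x + 16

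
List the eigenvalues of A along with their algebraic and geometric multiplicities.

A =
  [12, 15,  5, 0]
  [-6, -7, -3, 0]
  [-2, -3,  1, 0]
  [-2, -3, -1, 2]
λ = 2: alg = 4, geom = 3

Step 1 — factor the characteristic polynomial to read off the algebraic multiplicities:
  χ_A(x) = (x - 2)^4

Step 2 — compute geometric multiplicities via the rank-nullity identity g(λ) = n − rank(A − λI):
  rank(A − (2)·I) = 1, so dim ker(A − (2)·I) = n − 1 = 3

Summary:
  λ = 2: algebraic multiplicity = 4, geometric multiplicity = 3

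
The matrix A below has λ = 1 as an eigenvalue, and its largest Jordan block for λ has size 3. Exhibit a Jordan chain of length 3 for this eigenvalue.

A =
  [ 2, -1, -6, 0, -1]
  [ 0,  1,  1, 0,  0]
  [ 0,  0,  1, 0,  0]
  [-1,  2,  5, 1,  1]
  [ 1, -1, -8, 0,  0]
A Jordan chain for λ = 1 of length 3:
v_1 = (1, 0, 0, 0, 1)ᵀ
v_2 = (-6, 1, 0, 5, -8)ᵀ
v_3 = (0, 0, 1, 0, 0)ᵀ

Let N = A − (1)·I. We want v_3 with N^3 v_3 = 0 but N^2 v_3 ≠ 0; then v_{j-1} := N · v_j for j = 3, …, 2.

Pick v_3 = (0, 0, 1, 0, 0)ᵀ.
Then v_2 = N · v_3 = (-6, 1, 0, 5, -8)ᵀ.
Then v_1 = N · v_2 = (1, 0, 0, 0, 1)ᵀ.

Sanity check: (A − (1)·I) v_1 = (0, 0, 0, 0, 0)ᵀ = 0. ✓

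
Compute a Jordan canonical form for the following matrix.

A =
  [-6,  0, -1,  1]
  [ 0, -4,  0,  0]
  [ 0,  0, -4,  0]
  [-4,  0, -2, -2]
J_2(-4) ⊕ J_1(-4) ⊕ J_1(-4)

The characteristic polynomial is
  det(x·I − A) = x^4 + 16*x^3 + 96*x^2 + 256*x + 256 = (x + 4)^4

Eigenvalues and multiplicities (the geometric multiplicity of λ is n − rank(A − λI), which equals the number of Jordan blocks for λ):
  λ = -4: algebraic multiplicity = 4, geometric multiplicity = 3

Determining the block sizes for each eigenvalue:
  λ = -4: 3 blocks summing to 4 forces exactly one block of size 2 and the rest size 1 → block sizes [2, 1, 1]

Assembling the blocks gives a Jordan form
J =
  [-4,  1,  0,  0]
  [ 0, -4,  0,  0]
  [ 0,  0, -4,  0]
  [ 0,  0,  0, -4]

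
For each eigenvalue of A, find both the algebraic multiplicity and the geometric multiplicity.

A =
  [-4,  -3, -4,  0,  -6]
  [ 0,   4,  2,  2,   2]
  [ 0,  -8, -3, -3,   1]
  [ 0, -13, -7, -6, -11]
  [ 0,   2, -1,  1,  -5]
λ = -4: alg = 2, geom = 1; λ = -2: alg = 3, geom = 1

Step 1 — factor the characteristic polynomial to read off the algebraic multiplicities:
  χ_A(x) = (x + 2)^3*(x + 4)^2

Step 2 — compute geometric multiplicities via the rank-nullity identity g(λ) = n − rank(A − λI):
  rank(A − (-4)·I) = 4, so dim ker(A − (-4)·I) = n − 4 = 1
  rank(A − (-2)·I) = 4, so dim ker(A − (-2)·I) = n − 4 = 1

Summary:
  λ = -4: algebraic multiplicity = 2, geometric multiplicity = 1
  λ = -2: algebraic multiplicity = 3, geometric multiplicity = 1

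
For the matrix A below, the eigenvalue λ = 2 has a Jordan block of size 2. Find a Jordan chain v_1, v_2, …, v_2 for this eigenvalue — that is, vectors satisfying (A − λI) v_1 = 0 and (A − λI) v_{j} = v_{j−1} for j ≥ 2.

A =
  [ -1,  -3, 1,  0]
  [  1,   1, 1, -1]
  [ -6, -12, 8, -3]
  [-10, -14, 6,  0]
A Jordan chain for λ = 2 of length 2:
v_1 = (-3, 1, -6, -10)ᵀ
v_2 = (1, 0, 0, 0)ᵀ

Let N = A − (2)·I. We want v_2 with N^2 v_2 = 0 but N^1 v_2 ≠ 0; then v_{j-1} := N · v_j for j = 2, …, 2.

Pick v_2 = (1, 0, 0, 0)ᵀ.
Then v_1 = N · v_2 = (-3, 1, -6, -10)ᵀ.

Sanity check: (A − (2)·I) v_1 = (0, 0, 0, 0)ᵀ = 0. ✓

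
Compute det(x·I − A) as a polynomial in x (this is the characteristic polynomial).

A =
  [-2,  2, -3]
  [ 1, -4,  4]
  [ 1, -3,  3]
x^3 + 3*x^2 + 3*x + 1

Expanding det(x·I − A) (e.g. by cofactor expansion or by noting that A is similar to its Jordan form J, which has the same characteristic polynomial as A) gives
  χ_A(x) = x^3 + 3*x^2 + 3*x + 1
which factors as (x + 1)^3. The eigenvalues (with algebraic multiplicities) are λ = -1 with multiplicity 3.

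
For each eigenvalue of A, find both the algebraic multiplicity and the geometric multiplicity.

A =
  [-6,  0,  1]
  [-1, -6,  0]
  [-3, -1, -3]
λ = -5: alg = 3, geom = 1

Step 1 — factor the characteristic polynomial to read off the algebraic multiplicities:
  χ_A(x) = (x + 5)^3

Step 2 — compute geometric multiplicities via the rank-nullity identity g(λ) = n − rank(A − λI):
  rank(A − (-5)·I) = 2, so dim ker(A − (-5)·I) = n − 2 = 1

Summary:
  λ = -5: algebraic multiplicity = 3, geometric multiplicity = 1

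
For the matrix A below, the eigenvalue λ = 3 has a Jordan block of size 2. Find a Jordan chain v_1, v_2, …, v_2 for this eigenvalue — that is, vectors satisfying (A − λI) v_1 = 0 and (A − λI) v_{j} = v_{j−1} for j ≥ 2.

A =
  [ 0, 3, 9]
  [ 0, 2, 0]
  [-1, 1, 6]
A Jordan chain for λ = 3 of length 2:
v_1 = (-3, 0, -1)ᵀ
v_2 = (1, 0, 0)ᵀ

Let N = A − (3)·I. We want v_2 with N^2 v_2 = 0 but N^1 v_2 ≠ 0; then v_{j-1} := N · v_j for j = 2, …, 2.

Pick v_2 = (1, 0, 0)ᵀ.
Then v_1 = N · v_2 = (-3, 0, -1)ᵀ.

Sanity check: (A − (3)·I) v_1 = (0, 0, 0)ᵀ = 0. ✓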